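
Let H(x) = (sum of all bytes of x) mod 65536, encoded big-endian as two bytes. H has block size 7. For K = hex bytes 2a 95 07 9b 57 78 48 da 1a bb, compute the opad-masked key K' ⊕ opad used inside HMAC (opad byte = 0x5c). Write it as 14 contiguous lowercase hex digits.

Key hex bytes 2a 95 07 9b 57 78 48 da 1a bb is 10 bytes > B = 7, so hash it first: H(key) = 04 27, then zero-pad to 7 bytes: K' = 04 27 00 00 00 00 00.
XOR each byte with 0x5c: 04⊕5c=58, 27⊕5c=7b, 00⊕5c=5c, 00⊕5c=5c, 00⊕5c=5c, 00⊕5c=5c, 00⊕5c=5c.

587b5c5c5c5c5c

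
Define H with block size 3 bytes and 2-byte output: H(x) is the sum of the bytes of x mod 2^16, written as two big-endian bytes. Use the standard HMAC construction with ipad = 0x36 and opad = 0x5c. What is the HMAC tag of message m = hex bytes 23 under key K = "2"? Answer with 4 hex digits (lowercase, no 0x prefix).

01b9

Key "2" = 32 is 1 byte ≤ B = 3; zero-pad to 3 bytes: K' = 32 00 00.
K' ⊕ ipad = 04 36 36.  K' ⊕ opad = 6e 5c 5c.
Inner input = (K'⊕ipad) ∥ m = 04 36 36 ∥ 23.
Inner hash: sum = 4+54+54+35 = 147 → 00 93.
Outer input = (K'⊕opad) ∥ inner = 6e 5c 5c ∥ 00 93.
Outer hash (tag): sum = 110+92+92+0+147 = 441 → 01 b9.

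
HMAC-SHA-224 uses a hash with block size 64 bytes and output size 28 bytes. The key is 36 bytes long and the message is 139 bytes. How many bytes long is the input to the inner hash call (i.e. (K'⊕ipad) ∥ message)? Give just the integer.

Key is 36 ≤ 64 bytes, zero-padded: |K'| = 64.
Inner input = (K'⊕ipad) ∥ m → 64 + 139 = 203 bytes.

203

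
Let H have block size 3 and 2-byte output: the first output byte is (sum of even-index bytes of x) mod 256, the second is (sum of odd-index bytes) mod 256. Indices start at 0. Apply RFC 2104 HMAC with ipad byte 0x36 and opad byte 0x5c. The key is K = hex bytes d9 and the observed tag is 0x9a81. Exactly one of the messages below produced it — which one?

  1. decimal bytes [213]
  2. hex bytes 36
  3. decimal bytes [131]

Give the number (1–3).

Key hex bytes d9 is 1 byte ≤ B = 3; zero-pad to 3 bytes: K' = d9 00 00.
K' ⊕ ipad = ef 36 36; K' ⊕ opad = 85 5c 5c.
m1: inner = H(ef 36 36 d5) = 25 0b; tag = H(85 5c 5c 25 0b) = ec81
m2: inner = H(ef 36 36 36) = 25 6c; tag = H(85 5c 5c 25 6c) = 4d81
m3: inner = H(ef 36 36 83) = 25 b9; tag = H(85 5c 5c 25 b9) = 9a81 ← matches

3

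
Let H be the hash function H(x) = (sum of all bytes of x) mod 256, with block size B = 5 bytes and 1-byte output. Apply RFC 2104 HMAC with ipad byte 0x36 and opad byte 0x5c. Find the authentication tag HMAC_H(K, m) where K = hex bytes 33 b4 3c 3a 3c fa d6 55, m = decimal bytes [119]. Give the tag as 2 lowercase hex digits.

Key hex bytes 33 b4 3c 3a 3c fa d6 55 is 8 bytes > B = 5, so hash it first: H(key) = be, then zero-pad to 5 bytes: K' = be 00 00 00 00.
K' ⊕ ipad = 88 36 36 36 36.  K' ⊕ opad = e2 5c 5c 5c 5c.
Inner input = (K'⊕ipad) ∥ m = 88 36 36 36 36 ∥ 77.
Inner hash: sum = 136+54+54+54+54+119 = 471; mod 256 = 215 → d7.
Outer input = (K'⊕opad) ∥ inner = e2 5c 5c 5c 5c ∥ d7.
Outer hash (tag): sum = 226+92+92+92+92+215 = 809; mod 256 = 41 → 29.

29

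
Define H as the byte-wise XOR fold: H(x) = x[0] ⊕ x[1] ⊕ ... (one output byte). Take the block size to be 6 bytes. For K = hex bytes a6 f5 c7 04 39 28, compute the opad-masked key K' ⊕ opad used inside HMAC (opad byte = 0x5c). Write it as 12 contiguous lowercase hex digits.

Key hex bytes a6 f5 c7 04 39 28 is exactly B = 6 bytes: K' = a6 f5 c7 04 39 28.
XOR each byte with 0x5c: a6⊕5c=fa, f5⊕5c=a9, c7⊕5c=9b, 04⊕5c=58, 39⊕5c=65, 28⊕5c=74.

faa99b586574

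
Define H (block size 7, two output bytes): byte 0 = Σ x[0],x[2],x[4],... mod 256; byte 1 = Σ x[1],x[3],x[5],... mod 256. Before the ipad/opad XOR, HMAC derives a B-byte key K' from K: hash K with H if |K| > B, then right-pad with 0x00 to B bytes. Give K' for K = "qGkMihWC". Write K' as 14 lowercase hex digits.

|K| = 8 > B = 7, so first hash the key.
H(K): even-index sum = 412 mod 256 = 156; odd-index sum = 319 mod 256 = 63 → 9c 3f.
Zero-pad H(K) = 9c 3f to 7 bytes: K' = 9c 3f 00 00 00 00 00.

9c3f0000000000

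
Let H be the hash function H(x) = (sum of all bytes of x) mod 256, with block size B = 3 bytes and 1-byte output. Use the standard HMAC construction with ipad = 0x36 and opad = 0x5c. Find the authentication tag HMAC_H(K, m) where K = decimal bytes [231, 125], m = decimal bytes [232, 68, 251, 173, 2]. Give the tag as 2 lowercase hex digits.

60

Key decimal bytes [231, 125] = e7 7d is 2 bytes ≤ B = 3; zero-pad to 3 bytes: K' = e7 7d 00.
K' ⊕ ipad = d1 4b 36.  K' ⊕ opad = bb 21 5c.
Inner input = (K'⊕ipad) ∥ m = d1 4b 36 ∥ e8 44 fb ad 02.
Inner hash: sum = 209+75+54+232+68+251+173+2 = 1064; mod 256 = 40 → 28.
Outer input = (K'⊕opad) ∥ inner = bb 21 5c ∥ 28.
Outer hash (tag): sum = 187+33+92+40 = 352; mod 256 = 96 → 60.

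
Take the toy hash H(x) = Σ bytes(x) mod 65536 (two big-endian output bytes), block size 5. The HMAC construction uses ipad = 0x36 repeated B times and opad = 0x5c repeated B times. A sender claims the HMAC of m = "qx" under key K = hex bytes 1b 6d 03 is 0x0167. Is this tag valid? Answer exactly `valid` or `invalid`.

invalid

Key hex bytes 1b 6d 03 is 3 bytes ≤ B = 5; zero-pad to 5 bytes: K' = 1b 6d 03 00 00.
K' ⊕ ipad = 2d 5b 35 36 36; K' ⊕ opad = 47 31 5f 5c 5c.
Inner hash: sum = 45+91+53+54+54+113+120 = 530 → 02 12.
Outer hash (recomputed tag): sum = 71+49+95+92+92+2+18 = 419 → 01 a3.
Recomputed tag = 01a3; claimed = 0167 → mismatch.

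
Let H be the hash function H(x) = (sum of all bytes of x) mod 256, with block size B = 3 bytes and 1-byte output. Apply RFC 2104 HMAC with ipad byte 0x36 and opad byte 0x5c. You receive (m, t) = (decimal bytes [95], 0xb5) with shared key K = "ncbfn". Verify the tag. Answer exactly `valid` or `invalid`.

invalid

Key "ncbfn" = 6e 63 62 66 6e is 5 bytes > B = 3, so hash it first: H(key) = 07, then zero-pad to 3 bytes: K' = 07 00 00.
K' ⊕ ipad = 31 36 36; K' ⊕ opad = 5b 5c 5c.
Inner hash: sum = 49+54+54+95 = 252 → fc.
Outer hash (recomputed tag): sum = 91+92+92+252 = 527; mod 256 = 15 → 0f.
Recomputed tag = 0f; claimed = b5 → mismatch.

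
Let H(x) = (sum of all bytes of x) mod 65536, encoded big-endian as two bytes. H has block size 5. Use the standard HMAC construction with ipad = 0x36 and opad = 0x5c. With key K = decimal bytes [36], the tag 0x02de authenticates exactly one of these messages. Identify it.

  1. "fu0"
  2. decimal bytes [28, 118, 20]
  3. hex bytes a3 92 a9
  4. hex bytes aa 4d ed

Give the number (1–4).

Key decimal bytes [36] = 24 is 1 byte ≤ B = 5; zero-pad to 5 bytes: K' = 24 00 00 00 00.
K' ⊕ ipad = 12 36 36 36 36; K' ⊕ opad = 78 5c 5c 5c 5c.
m1: inner = H(12 36 36 36 36 66 75 30) = 01 f5; tag = H(78 5c 5c 5c 5c 01 f5) = 02de ← matches
m2: inner = H(12 36 36 36 36 1c 76 14) = 01 90; tag = H(78 5c 5c 5c 5c 01 90) = 0279
m3: inner = H(12 36 36 36 36 a3 92 a9) = 02 c8; tag = H(78 5c 5c 5c 5c 02 c8) = 02b2
m4: inner = H(12 36 36 36 36 aa 4d ed) = 02 ce; tag = H(78 5c 5c 5c 5c 02 ce) = 02b8

1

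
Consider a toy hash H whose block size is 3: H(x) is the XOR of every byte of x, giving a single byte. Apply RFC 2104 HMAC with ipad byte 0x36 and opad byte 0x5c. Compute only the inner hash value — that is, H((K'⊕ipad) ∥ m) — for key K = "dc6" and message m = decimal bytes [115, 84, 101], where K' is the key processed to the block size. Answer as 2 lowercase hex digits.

Key "dc6" = 64 63 36 is exactly B = 3 bytes: K' = 64 63 36.
K' ⊕ ipad = 52 55 00.
Inner input = 52 55 00 ∥ 73 54 65.
Inner hash: XOR 52⊕55⊕00⊕73⊕54⊕65 = 45.

45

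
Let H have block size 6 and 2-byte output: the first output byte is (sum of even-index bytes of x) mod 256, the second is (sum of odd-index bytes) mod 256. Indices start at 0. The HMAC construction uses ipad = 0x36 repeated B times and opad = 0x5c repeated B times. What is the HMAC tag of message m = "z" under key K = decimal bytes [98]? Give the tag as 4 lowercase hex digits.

30b6

Key decimal bytes [98] = 62 is 1 byte ≤ B = 6; zero-pad to 6 bytes: K' = 62 00 00 00 00 00.
K' ⊕ ipad = 54 36 36 36 36 36.  K' ⊕ opad = 3e 5c 5c 5c 5c 5c.
Inner input = (K'⊕ipad) ∥ m = 54 36 36 36 36 36 ∥ 7a.
Inner hash: even-index sum = 314 mod 256 = 58; odd-index sum = 162 mod 256 = 162 → 3a a2.
Outer input = (K'⊕opad) ∥ inner = 3e 5c 5c 5c 5c 5c ∥ 3a a2.
Outer hash (tag): even-index sum = 304 mod 256 = 48; odd-index sum = 438 mod 256 = 182 → 30 b6.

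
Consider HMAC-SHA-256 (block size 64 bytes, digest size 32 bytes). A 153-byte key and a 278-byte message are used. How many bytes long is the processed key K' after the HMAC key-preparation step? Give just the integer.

64

Key is 153 > 64 bytes, so it is hashed to 32 bytes then zero-padded to 64: |K'| = 64.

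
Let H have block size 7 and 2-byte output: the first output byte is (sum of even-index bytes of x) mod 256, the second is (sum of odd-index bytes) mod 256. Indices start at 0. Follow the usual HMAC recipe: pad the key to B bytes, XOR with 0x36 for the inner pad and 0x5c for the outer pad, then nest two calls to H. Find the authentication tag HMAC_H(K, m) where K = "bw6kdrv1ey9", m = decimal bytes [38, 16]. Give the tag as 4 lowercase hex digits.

Key "bw6kdrv1ey9" = 62 77 36 6b 64 72 76 31 65 79 39 is 11 bytes > B = 7, so hash it first: H(key) = 10 fe, then zero-pad to 7 bytes: K' = 10 fe 00 00 00 00 00.
K' ⊕ ipad = 26 c8 36 36 36 36 36.  K' ⊕ opad = 4c a2 5c 5c 5c 5c 5c.
Inner input = (K'⊕ipad) ∥ m = 26 c8 36 36 36 36 36 ∥ 26 10.
Inner hash: even-index sum = 216 mod 256 = 216; odd-index sum = 346 mod 256 = 90 → d8 5a.
Outer input = (K'⊕opad) ∥ inner = 4c a2 5c 5c 5c 5c 5c ∥ d8 5a.
Outer hash (tag): even-index sum = 442 mod 256 = 186; odd-index sum = 562 mod 256 = 50 → ba 32.

ba32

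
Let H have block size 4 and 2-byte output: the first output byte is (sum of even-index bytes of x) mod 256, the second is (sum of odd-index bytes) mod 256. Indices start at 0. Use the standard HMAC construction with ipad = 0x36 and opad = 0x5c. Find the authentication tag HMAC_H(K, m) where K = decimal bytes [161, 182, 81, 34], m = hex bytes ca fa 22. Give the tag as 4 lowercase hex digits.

Key decimal bytes [161, 182, 81, 34] = a1 b6 51 22 is exactly B = 4 bytes: K' = a1 b6 51 22.
K' ⊕ ipad = 97 80 67 14.  K' ⊕ opad = fd ea 0d 7e.
Inner input = (K'⊕ipad) ∥ m = 97 80 67 14 ∥ ca fa 22.
Inner hash: even-index sum = 490 mod 256 = 234; odd-index sum = 398 mod 256 = 142 → ea 8e.
Outer input = (K'⊕opad) ∥ inner = fd ea 0d 7e ∥ ea 8e.
Outer hash (tag): even-index sum = 500 mod 256 = 244; odd-index sum = 502 mod 256 = 246 → f4 f6.

f4f6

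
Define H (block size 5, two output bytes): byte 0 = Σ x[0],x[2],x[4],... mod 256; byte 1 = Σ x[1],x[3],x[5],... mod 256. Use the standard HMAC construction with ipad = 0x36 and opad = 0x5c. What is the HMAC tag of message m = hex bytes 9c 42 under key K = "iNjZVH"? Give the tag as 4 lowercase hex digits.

c5d5

Key "iNjZVH" = 69 4e 6a 5a 56 48 is 6 bytes > B = 5, so hash it first: H(key) = 29 f0, then zero-pad to 5 bytes: K' = 29 f0 00 00 00.
K' ⊕ ipad = 1f c6 36 36 36.  K' ⊕ opad = 75 ac 5c 5c 5c.
Inner input = (K'⊕ipad) ∥ m = 1f c6 36 36 36 ∥ 9c 42.
Inner hash: even-index sum = 205 mod 256 = 205; odd-index sum = 408 mod 256 = 152 → cd 98.
Outer input = (K'⊕opad) ∥ inner = 75 ac 5c 5c 5c ∥ cd 98.
Outer hash (tag): even-index sum = 453 mod 256 = 197; odd-index sum = 469 mod 256 = 213 → c5 d5.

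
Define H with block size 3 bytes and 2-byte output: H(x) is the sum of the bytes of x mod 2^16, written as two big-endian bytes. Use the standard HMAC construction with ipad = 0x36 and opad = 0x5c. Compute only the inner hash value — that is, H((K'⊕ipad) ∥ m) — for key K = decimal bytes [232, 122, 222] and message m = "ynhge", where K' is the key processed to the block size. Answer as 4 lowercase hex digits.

Key decimal bytes [232, 122, 222] = e8 7a de is exactly B = 3 bytes: K' = e8 7a de.
K' ⊕ ipad = de 4c e8.
Inner input = de 4c e8 ∥ 79 6e 68 67 65.
Inner hash: sum = 222+76+232+121+110+104+103+101 = 1069 → 04 2d.

042d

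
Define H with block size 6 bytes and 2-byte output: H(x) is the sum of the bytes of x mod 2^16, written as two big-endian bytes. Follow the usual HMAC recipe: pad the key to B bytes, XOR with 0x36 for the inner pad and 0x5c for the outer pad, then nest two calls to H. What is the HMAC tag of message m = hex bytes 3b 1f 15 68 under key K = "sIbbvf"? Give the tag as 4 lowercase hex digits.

01f9

Key "sIbbvf" = 73 49 62 62 76 66 is exactly B = 6 bytes: K' = 73 49 62 62 76 66.
K' ⊕ ipad = 45 7f 54 54 40 50.  K' ⊕ opad = 2f 15 3e 3e 2a 3a.
Inner input = (K'⊕ipad) ∥ m = 45 7f 54 54 40 50 ∥ 3b 1f 15 68.
Inner hash: sum = 69+127+84+84+64+80+59+31+21+104 = 723 → 02 d3.
Outer input = (K'⊕opad) ∥ inner = 2f 15 3e 3e 2a 3a ∥ 02 d3.
Outer hash (tag): sum = 47+21+62+62+42+58+2+211 = 505 → 01 f9.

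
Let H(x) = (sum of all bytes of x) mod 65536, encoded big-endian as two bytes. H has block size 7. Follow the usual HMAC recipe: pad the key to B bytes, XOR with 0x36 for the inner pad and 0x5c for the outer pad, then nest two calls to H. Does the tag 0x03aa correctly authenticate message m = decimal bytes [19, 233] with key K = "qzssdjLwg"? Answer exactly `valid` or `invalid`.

invalid

Key "qzssdjLwg" = 71 7a 73 73 64 6a 4c 77 67 is 9 bytes > B = 7, so hash it first: H(key) = 03 c9, then zero-pad to 7 bytes: K' = 03 c9 00 00 00 00 00.
K' ⊕ ipad = 35 ff 36 36 36 36 36; K' ⊕ opad = 5f 95 5c 5c 5c 5c 5c.
Inner hash: sum = 53+255+54+54+54+54+54+19+233 = 830 → 03 3e.
Outer hash (recomputed tag): sum = 95+149+92+92+92+92+92+3+62 = 769 → 03 01.
Recomputed tag = 0301; claimed = 03aa → mismatch.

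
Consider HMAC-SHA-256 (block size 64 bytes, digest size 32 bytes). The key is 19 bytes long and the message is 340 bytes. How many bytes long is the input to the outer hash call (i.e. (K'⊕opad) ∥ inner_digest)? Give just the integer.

96

Key is 19 ≤ 64 bytes, zero-padded: |K'| = 64.
Outer input = (K'⊕opad) ∥ H(inner) → 64 + 32 = 96 bytes.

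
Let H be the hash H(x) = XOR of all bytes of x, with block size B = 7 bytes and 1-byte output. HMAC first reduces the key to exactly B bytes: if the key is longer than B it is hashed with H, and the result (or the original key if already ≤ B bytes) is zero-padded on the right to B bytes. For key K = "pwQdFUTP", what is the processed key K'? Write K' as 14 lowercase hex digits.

|K| = 8 > B = 7, so first hash the key.
H(K): XOR 70⊕77⊕51⊕64⊕46⊕55⊕54⊕50 = 25.
Zero-pad H(K) = 25 to 7 bytes: K' = 25 00 00 00 00 00 00.

25000000000000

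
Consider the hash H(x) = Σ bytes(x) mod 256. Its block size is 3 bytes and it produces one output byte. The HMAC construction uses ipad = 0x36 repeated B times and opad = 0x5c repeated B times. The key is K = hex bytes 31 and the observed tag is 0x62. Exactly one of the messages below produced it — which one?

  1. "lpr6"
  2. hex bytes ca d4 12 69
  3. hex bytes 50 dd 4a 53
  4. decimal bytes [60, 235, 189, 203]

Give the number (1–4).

3

Key hex bytes 31 is 1 byte ≤ B = 3; zero-pad to 3 bytes: K' = 31 00 00.
K' ⊕ ipad = 07 36 36; K' ⊕ opad = 6d 5c 5c.
m1: inner = H(07 36 36 6c 70 72 36) = f7; tag = H(6d 5c 5c f7) = 1c
m2: inner = H(07 36 36 ca d4 12 69) = 8c; tag = H(6d 5c 5c 8c) = b1
m3: inner = H(07 36 36 50 dd 4a 53) = 3d; tag = H(6d 5c 5c 3d) = 62 ← matches
m4: inner = H(07 36 36 3c eb bd cb) = 22; tag = H(6d 5c 5c 22) = 47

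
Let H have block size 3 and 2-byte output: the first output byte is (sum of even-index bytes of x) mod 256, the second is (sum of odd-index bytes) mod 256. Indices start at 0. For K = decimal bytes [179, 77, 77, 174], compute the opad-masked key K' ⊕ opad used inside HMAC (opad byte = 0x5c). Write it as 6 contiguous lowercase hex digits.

Key decimal bytes [179, 77, 77, 174] = b3 4d 4d ae is 4 bytes > B = 3, so hash it first: H(key) = 00 fb, then zero-pad to 3 bytes: K' = 00 fb 00.
XOR each byte with 0x5c: 00⊕5c=5c, fb⊕5c=a7, 00⊕5c=5c.

5ca75c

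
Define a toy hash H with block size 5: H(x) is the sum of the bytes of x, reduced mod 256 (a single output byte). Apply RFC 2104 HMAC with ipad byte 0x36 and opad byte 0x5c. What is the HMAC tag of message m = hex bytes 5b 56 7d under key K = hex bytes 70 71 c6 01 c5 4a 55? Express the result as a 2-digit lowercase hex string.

00

Key hex bytes 70 71 c6 01 c5 4a 55 is 7 bytes > B = 5, so hash it first: H(key) = 0c, then zero-pad to 5 bytes: K' = 0c 00 00 00 00.
K' ⊕ ipad = 3a 36 36 36 36.  K' ⊕ opad = 50 5c 5c 5c 5c.
Inner input = (K'⊕ipad) ∥ m = 3a 36 36 36 36 ∥ 5b 56 7d.
Inner hash: sum = 58+54+54+54+54+91+86+125 = 576; mod 256 = 64 → 40.
Outer input = (K'⊕opad) ∥ inner = 50 5c 5c 5c 5c ∥ 40.
Outer hash (tag): sum = 80+92+92+92+92+64 = 512; mod 256 = 0 → 00.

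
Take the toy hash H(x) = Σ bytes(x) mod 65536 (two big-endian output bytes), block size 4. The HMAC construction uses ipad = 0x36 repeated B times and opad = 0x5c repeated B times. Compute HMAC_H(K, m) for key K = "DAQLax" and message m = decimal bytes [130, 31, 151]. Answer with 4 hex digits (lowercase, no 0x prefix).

Key "DAQLax" = 44 41 51 4c 61 78 is 6 bytes > B = 4, so hash it first: H(key) = 01 fb, then zero-pad to 4 bytes: K' = 01 fb 00 00.
K' ⊕ ipad = 37 cd 36 36.  K' ⊕ opad = 5d a7 5c 5c.
Inner input = (K'⊕ipad) ∥ m = 37 cd 36 36 ∥ 82 1f 97.
Inner hash: sum = 55+205+54+54+130+31+151 = 680 → 02 a8.
Outer input = (K'⊕opad) ∥ inner = 5d a7 5c 5c ∥ 02 a8.
Outer hash (tag): sum = 93+167+92+92+2+168 = 614 → 02 66.

0266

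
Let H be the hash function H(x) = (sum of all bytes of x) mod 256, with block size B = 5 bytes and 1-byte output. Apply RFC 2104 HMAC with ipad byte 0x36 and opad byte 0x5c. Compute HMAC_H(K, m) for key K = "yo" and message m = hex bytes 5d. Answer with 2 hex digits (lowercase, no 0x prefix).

13

Key "yo" = 79 6f is 2 bytes ≤ B = 5; zero-pad to 5 bytes: K' = 79 6f 00 00 00.
K' ⊕ ipad = 4f 59 36 36 36.  K' ⊕ opad = 25 33 5c 5c 5c.
Inner input = (K'⊕ipad) ∥ m = 4f 59 36 36 36 ∥ 5d.
Inner hash: sum = 79+89+54+54+54+93 = 423; mod 256 = 167 → a7.
Outer input = (K'⊕opad) ∥ inner = 25 33 5c 5c 5c ∥ a7.
Outer hash (tag): sum = 37+51+92+92+92+167 = 531; mod 256 = 19 → 13.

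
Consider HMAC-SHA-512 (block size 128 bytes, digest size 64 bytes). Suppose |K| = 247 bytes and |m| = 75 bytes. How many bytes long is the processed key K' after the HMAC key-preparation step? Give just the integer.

Key is 247 > 128 bytes, so it is hashed to 64 bytes then zero-padded to 128: |K'| = 128.

128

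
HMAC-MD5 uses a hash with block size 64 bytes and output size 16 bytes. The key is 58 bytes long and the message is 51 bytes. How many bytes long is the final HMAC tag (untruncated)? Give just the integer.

The tag is one MD5 digest: 16 bytes.

16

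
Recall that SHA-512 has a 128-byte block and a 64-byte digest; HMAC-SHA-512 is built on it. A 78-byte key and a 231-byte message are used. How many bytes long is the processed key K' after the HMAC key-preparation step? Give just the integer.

Key is 78 ≤ 128 bytes, zero-padded: |K'| = 128.

128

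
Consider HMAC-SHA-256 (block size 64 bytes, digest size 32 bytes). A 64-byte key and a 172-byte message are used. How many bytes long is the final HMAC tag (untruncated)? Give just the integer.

The tag is one SHA-256 digest: 32 bytes.

32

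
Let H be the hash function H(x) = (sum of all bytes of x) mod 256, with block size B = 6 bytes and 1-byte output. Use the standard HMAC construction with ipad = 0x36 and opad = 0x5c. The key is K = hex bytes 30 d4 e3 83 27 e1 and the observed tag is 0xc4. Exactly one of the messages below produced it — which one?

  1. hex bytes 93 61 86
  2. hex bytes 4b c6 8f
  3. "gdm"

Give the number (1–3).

Key hex bytes 30 d4 e3 83 27 e1 is exactly B = 6 bytes: K' = 30 d4 e3 83 27 e1.
K' ⊕ ipad = 06 e2 d5 b5 11 d7; K' ⊕ opad = 6c 88 bf df 7b bd.
m1: inner = H(06 e2 d5 b5 11 d7 93 61 86) = d4; tag = H(6c 88 bf df 7b bd d4) = 9e
m2: inner = H(06 e2 d5 b5 11 d7 4b c6 8f) = fa; tag = H(6c 88 bf df 7b bd fa) = c4 ← matches
m3: inner = H(06 e2 d5 b5 11 d7 67 64 6d) = 92; tag = H(6c 88 bf df 7b bd 92) = 5c

2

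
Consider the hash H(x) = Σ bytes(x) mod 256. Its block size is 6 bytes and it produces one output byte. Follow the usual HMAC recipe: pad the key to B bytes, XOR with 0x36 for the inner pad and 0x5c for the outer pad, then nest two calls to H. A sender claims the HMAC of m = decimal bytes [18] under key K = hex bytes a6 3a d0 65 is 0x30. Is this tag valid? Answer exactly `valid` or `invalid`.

Key hex bytes a6 3a d0 65 is 4 bytes ≤ B = 6; zero-pad to 6 bytes: K' = a6 3a d0 65 00 00.
K' ⊕ ipad = 90 0c e6 53 36 36; K' ⊕ opad = fa 66 8c 39 5c 5c.
Inner hash: sum = 144+12+230+83+54+54+18 = 595; mod 256 = 83 → 53.
Outer hash (recomputed tag): sum = 250+102+140+57+92+92+83 = 816; mod 256 = 48 → 30.
Recomputed tag = 30; claimed = 30 → match.

valid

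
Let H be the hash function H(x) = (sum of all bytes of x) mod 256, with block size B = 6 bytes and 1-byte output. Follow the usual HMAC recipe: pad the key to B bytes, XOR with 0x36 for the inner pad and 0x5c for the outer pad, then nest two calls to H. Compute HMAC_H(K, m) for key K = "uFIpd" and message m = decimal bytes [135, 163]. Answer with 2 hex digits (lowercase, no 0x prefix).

42

Key "uFIpd" = 75 46 49 70 64 is 5 bytes ≤ B = 6; zero-pad to 6 bytes: K' = 75 46 49 70 64 00.
K' ⊕ ipad = 43 70 7f 46 52 36.  K' ⊕ opad = 29 1a 15 2c 38 5c.
Inner input = (K'⊕ipad) ∥ m = 43 70 7f 46 52 36 ∥ 87 a3.
Inner hash: sum = 67+112+127+70+82+54+135+163 = 810; mod 256 = 42 → 2a.
Outer input = (K'⊕opad) ∥ inner = 29 1a 15 2c 38 5c ∥ 2a.
Outer hash (tag): sum = 41+26+21+44+56+92+42 = 322; mod 256 = 66 → 42.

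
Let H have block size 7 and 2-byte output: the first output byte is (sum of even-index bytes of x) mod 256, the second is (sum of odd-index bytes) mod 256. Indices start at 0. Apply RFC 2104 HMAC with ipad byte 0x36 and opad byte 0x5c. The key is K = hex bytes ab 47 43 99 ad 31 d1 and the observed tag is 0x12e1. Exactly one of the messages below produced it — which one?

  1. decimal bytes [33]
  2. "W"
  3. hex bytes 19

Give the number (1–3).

Key hex bytes ab 47 43 99 ad 31 d1 is exactly B = 7 bytes: K' = ab 47 43 99 ad 31 d1.
K' ⊕ ipad = 9d 71 75 af 9b 07 e7; K' ⊕ opad = f7 1b 1f c5 f1 6d 8d.
m1: inner = H(9d 71 75 af 9b 07 e7 21) = 94 48; tag = H(f7 1b 1f c5 f1 6d 8d 94 48) = dce1
m2: inner = H(9d 71 75 af 9b 07 e7 57) = 94 7e; tag = H(f7 1b 1f c5 f1 6d 8d 94 7e) = 12e1 ← matches
m3: inner = H(9d 71 75 af 9b 07 e7 19) = 94 40; tag = H(f7 1b 1f c5 f1 6d 8d 94 40) = d4e1

2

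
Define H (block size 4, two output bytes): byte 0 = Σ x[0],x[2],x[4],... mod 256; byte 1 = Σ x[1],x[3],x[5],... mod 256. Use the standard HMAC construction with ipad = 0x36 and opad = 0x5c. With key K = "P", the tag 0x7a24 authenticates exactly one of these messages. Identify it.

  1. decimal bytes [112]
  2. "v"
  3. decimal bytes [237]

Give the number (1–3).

Key "P" = 50 is 1 byte ≤ B = 4; zero-pad to 4 bytes: K' = 50 00 00 00.
K' ⊕ ipad = 66 36 36 36; K' ⊕ opad = 0c 5c 5c 5c.
m1: inner = H(66 36 36 36 70) = 0c 6c; tag = H(0c 5c 5c 5c 0c 6c) = 7424
m2: inner = H(66 36 36 36 76) = 12 6c; tag = H(0c 5c 5c 5c 12 6c) = 7a24 ← matches
m3: inner = H(66 36 36 36 ed) = 89 6c; tag = H(0c 5c 5c 5c 89 6c) = f124

2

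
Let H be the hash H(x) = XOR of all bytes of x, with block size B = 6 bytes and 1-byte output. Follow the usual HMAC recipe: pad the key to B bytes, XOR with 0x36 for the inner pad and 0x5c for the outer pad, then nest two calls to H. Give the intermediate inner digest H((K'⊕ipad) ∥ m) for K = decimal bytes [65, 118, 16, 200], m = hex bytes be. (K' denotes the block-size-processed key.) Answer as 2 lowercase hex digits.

51

Key decimal bytes [65, 118, 16, 200] = 41 76 10 c8 is 4 bytes ≤ B = 6; zero-pad to 6 bytes: K' = 41 76 10 c8 00 00.
K' ⊕ ipad = 77 40 26 fe 36 36.
Inner input = 77 40 26 fe 36 36 ∥ be.
Inner hash: XOR 77⊕40⊕26⊕fe⊕36⊕36⊕be = 51.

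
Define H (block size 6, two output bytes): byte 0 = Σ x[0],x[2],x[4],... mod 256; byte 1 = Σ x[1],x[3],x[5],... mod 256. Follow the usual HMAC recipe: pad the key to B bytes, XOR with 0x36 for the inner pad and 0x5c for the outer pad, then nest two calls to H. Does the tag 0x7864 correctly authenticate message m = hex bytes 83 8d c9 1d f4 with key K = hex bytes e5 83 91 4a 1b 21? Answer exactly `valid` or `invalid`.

invalid

Key hex bytes e5 83 91 4a 1b 21 is exactly B = 6 bytes: K' = e5 83 91 4a 1b 21.
K' ⊕ ipad = d3 b5 a7 7c 2d 17; K' ⊕ opad = b9 df cd 16 47 7d.
Inner hash: even-index sum = 999 mod 256 = 231; odd-index sum = 498 mod 256 = 242 → e7 f2.
Outer hash (recomputed tag): even-index sum = 692 mod 256 = 180; odd-index sum = 612 mod 256 = 100 → b4 64.
Recomputed tag = b464; claimed = 7864 → mismatch.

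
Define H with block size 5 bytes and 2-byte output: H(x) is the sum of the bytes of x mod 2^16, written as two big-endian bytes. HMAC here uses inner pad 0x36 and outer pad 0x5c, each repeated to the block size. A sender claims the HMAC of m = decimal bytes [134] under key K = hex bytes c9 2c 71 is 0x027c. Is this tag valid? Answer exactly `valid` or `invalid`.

Key hex bytes c9 2c 71 is 3 bytes ≤ B = 5; zero-pad to 5 bytes: K' = c9 2c 71 00 00.
K' ⊕ ipad = ff 1a 47 36 36; K' ⊕ opad = 95 70 2d 5c 5c.
Inner hash: sum = 255+26+71+54+54+134 = 594 → 02 52.
Outer hash (recomputed tag): sum = 149+112+45+92+92+2+82 = 574 → 02 3e.
Recomputed tag = 023e; claimed = 027c → mismatch.

invalid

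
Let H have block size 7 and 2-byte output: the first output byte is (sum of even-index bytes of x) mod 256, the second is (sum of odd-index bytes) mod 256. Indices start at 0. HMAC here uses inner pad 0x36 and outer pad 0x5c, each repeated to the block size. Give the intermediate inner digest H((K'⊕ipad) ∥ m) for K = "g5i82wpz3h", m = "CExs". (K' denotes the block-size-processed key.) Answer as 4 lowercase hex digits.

ed17

Key "g5i82wpz3h" = 67 35 69 38 32 77 70 7a 33 68 is 10 bytes > B = 7, so hash it first: H(key) = a5 c6, then zero-pad to 7 bytes: K' = a5 c6 00 00 00 00 00.
K' ⊕ ipad = 93 f0 36 36 36 36 36.
Inner input = 93 f0 36 36 36 36 36 ∥ 43 45 78 73.
Inner hash: even-index sum = 493 mod 256 = 237; odd-index sum = 535 mod 256 = 23 → ed 17.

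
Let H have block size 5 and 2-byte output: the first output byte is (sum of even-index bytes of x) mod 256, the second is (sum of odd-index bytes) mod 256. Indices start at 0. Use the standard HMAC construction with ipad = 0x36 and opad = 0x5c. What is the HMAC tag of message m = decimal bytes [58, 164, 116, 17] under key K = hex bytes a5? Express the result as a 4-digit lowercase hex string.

Key hex bytes a5 is 1 byte ≤ B = 5; zero-pad to 5 bytes: K' = a5 00 00 00 00.
K' ⊕ ipad = 93 36 36 36 36.  K' ⊕ opad = f9 5c 5c 5c 5c.
Inner input = (K'⊕ipad) ∥ m = 93 36 36 36 36 ∥ 3a a4 74 11.
Inner hash: even-index sum = 436 mod 256 = 180; odd-index sum = 282 mod 256 = 26 → b4 1a.
Outer input = (K'⊕opad) ∥ inner = f9 5c 5c 5c 5c ∥ b4 1a.
Outer hash (tag): even-index sum = 459 mod 256 = 203; odd-index sum = 364 mod 256 = 108 → cb 6c.

cb6c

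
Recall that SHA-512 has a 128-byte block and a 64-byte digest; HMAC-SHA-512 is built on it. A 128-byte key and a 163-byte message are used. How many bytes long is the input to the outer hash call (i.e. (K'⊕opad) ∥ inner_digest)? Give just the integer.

Key is 128 ≤ 128 bytes, zero-padded: |K'| = 128.
Outer input = (K'⊕opad) ∥ H(inner) → 128 + 64 = 192 bytes.

192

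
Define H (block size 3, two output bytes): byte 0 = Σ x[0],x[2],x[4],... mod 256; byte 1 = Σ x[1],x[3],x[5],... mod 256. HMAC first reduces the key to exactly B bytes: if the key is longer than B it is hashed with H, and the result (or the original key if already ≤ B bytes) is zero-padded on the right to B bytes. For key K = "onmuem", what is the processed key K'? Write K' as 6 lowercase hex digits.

|K| = 6 > B = 3, so first hash the key.
H(K): even-index sum = 321 mod 256 = 65; odd-index sum = 336 mod 256 = 80 → 41 50.
Zero-pad H(K) = 41 50 to 3 bytes: K' = 41 50 00.

415000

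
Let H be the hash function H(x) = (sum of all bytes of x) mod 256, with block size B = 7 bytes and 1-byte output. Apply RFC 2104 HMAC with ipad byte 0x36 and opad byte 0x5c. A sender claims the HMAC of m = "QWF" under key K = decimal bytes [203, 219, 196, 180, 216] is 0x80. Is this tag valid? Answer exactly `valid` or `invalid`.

Key decimal bytes [203, 219, 196, 180, 216] = cb db c4 b4 d8 is 5 bytes ≤ B = 7; zero-pad to 7 bytes: K' = cb db c4 b4 d8 00 00.
K' ⊕ ipad = fd ed f2 82 ee 36 36; K' ⊕ opad = 97 87 98 e8 84 5c 5c.
Inner hash: sum = 253+237+242+130+238+54+54+81+87+70 = 1446; mod 256 = 166 → a6.
Outer hash (recomputed tag): sum = 151+135+152+232+132+92+92+166 = 1152; mod 256 = 128 → 80.
Recomputed tag = 80; claimed = 80 → match.

valid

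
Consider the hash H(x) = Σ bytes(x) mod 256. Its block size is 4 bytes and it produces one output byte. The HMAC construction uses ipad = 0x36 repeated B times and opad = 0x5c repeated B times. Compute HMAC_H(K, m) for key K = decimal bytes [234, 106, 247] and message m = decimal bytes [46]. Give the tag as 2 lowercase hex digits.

Key decimal bytes [234, 106, 247] = ea 6a f7 is 3 bytes ≤ B = 4; zero-pad to 4 bytes: K' = ea 6a f7 00.
K' ⊕ ipad = dc 5c c1 36.  K' ⊕ opad = b6 36 ab 5c.
Inner input = (K'⊕ipad) ∥ m = dc 5c c1 36 ∥ 2e.
Inner hash: sum = 220+92+193+54+46 = 605; mod 256 = 93 → 5d.
Outer input = (K'⊕opad) ∥ inner = b6 36 ab 5c ∥ 5d.
Outer hash (tag): sum = 182+54+171+92+93 = 592; mod 256 = 80 → 50.

50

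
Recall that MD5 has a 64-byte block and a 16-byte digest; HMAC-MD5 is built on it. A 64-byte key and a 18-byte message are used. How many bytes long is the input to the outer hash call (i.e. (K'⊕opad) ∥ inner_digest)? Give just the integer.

Key is 64 ≤ 64 bytes, zero-padded: |K'| = 64.
Outer input = (K'⊕opad) ∥ H(inner) → 64 + 16 = 80 bytes.

80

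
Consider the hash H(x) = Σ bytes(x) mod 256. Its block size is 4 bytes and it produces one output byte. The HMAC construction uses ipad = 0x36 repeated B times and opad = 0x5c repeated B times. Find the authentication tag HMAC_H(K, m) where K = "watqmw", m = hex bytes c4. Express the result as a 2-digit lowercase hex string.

Key "watqmw" = 77 61 74 71 6d 77 is 6 bytes > B = 4, so hash it first: H(key) = a1, then zero-pad to 4 bytes: K' = a1 00 00 00.
K' ⊕ ipad = 97 36 36 36.  K' ⊕ opad = fd 5c 5c 5c.
Inner input = (K'⊕ipad) ∥ m = 97 36 36 36 ∥ c4.
Inner hash: sum = 151+54+54+54+196 = 509; mod 256 = 253 → fd.
Outer input = (K'⊕opad) ∥ inner = fd 5c 5c 5c ∥ fd.
Outer hash (tag): sum = 253+92+92+92+253 = 782; mod 256 = 14 → 0e.

0e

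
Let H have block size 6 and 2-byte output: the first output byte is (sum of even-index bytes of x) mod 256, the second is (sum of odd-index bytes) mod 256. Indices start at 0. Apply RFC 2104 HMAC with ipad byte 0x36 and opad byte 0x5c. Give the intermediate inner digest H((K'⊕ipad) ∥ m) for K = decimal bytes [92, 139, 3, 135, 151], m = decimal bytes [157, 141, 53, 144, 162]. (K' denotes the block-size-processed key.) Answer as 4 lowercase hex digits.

b4c1

Key decimal bytes [92, 139, 3, 135, 151] = 5c 8b 03 87 97 is 5 bytes ≤ B = 6; zero-pad to 6 bytes: K' = 5c 8b 03 87 97 00.
K' ⊕ ipad = 6a bd 35 b1 a1 36.
Inner input = 6a bd 35 b1 a1 36 ∥ 9d 8d 35 90 a2.
Inner hash: even-index sum = 692 mod 256 = 180; odd-index sum = 705 mod 256 = 193 → b4 c1.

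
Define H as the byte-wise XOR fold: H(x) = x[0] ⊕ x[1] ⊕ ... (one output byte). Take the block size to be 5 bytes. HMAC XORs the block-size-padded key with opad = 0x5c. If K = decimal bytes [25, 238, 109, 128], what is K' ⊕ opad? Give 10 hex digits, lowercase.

Key decimal bytes [25, 238, 109, 128] = 19 ee 6d 80 is 4 bytes ≤ B = 5; zero-pad to 5 bytes: K' = 19 ee 6d 80 00.
XOR each byte with 0x5c: 19⊕5c=45, ee⊕5c=b2, 6d⊕5c=31, 80⊕5c=dc, 00⊕5c=5c.

45b231dc5c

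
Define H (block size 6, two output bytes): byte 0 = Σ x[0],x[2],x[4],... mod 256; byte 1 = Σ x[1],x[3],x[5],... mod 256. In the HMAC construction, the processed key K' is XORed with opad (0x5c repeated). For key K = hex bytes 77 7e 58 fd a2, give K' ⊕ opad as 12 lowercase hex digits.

Key hex bytes 77 7e 58 fd a2 is 5 bytes ≤ B = 6; zero-pad to 6 bytes: K' = 77 7e 58 fd a2 00.
XOR each byte with 0x5c: 77⊕5c=2b, 7e⊕5c=22, 58⊕5c=04, fd⊕5c=a1, a2⊕5c=fe, 00⊕5c=5c.

2b2204a1fe5c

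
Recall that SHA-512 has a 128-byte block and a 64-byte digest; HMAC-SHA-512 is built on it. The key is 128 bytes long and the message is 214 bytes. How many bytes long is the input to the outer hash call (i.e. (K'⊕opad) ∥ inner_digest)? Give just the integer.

192

Key is 128 ≤ 128 bytes, zero-padded: |K'| = 128.
Outer input = (K'⊕opad) ∥ H(inner) → 128 + 64 = 192 bytes.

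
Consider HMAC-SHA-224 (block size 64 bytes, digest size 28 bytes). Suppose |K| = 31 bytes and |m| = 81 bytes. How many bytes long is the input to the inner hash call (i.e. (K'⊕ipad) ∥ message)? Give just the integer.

Key is 31 ≤ 64 bytes, zero-padded: |K'| = 64.
Inner input = (K'⊕ipad) ∥ m → 64 + 81 = 145 bytes.

145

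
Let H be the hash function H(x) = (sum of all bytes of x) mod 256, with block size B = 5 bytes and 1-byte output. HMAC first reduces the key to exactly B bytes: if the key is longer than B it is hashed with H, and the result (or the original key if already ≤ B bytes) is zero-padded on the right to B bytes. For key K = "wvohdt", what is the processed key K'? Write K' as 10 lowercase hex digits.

|K| = 6 > B = 5, so first hash the key.
H(K): sum = 119+118+111+104+100+116 = 668; mod 256 = 156 → 9c.
Zero-pad H(K) = 9c to 5 bytes: K' = 9c 00 00 00 00.

9c00000000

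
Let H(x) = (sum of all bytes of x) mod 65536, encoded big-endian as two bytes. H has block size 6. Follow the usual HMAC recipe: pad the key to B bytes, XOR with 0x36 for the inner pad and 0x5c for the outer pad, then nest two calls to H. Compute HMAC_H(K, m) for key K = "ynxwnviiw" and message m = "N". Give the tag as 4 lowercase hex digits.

Key "ynxwnviiw" = 79 6e 78 77 6e 76 69 69 77 is 9 bytes > B = 6, so hash it first: H(key) = 04 03, then zero-pad to 6 bytes: K' = 04 03 00 00 00 00.
K' ⊕ ipad = 32 35 36 36 36 36.  K' ⊕ opad = 58 5f 5c 5c 5c 5c.
Inner input = (K'⊕ipad) ∥ m = 32 35 36 36 36 36 ∥ 4e.
Inner hash: sum = 50+53+54+54+54+54+78 = 397 → 01 8d.
Outer input = (K'⊕opad) ∥ inner = 58 5f 5c 5c 5c 5c ∥ 01 8d.
Outer hash (tag): sum = 88+95+92+92+92+92+1+141 = 693 → 02 b5.

02b5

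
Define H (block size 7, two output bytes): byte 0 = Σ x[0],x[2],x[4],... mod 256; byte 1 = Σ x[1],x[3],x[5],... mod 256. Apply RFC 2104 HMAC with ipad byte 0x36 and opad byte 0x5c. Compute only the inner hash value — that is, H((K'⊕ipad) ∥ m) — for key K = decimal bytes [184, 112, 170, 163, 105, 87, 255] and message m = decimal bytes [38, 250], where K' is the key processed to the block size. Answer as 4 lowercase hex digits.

Key decimal bytes [184, 112, 170, 163, 105, 87, 255] = b8 70 aa a3 69 57 ff is exactly B = 7 bytes: K' = b8 70 aa a3 69 57 ff.
K' ⊕ ipad = 8e 46 9c 95 5f 61 c9.
Inner input = 8e 46 9c 95 5f 61 c9 ∥ 26 fa.
Inner hash: even-index sum = 844 mod 256 = 76; odd-index sum = 354 mod 256 = 98 → 4c 62.

4c62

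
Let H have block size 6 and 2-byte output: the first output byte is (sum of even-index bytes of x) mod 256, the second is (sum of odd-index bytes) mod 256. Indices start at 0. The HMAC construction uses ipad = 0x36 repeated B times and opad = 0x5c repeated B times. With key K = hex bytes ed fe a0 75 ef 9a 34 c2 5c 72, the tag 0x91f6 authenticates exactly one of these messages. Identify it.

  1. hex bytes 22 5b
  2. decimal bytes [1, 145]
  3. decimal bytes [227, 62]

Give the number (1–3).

3

Key hex bytes ed fe a0 75 ef 9a 34 c2 5c 72 is 10 bytes > B = 6, so hash it first: H(key) = 0c 41, then zero-pad to 6 bytes: K' = 0c 41 00 00 00 00.
K' ⊕ ipad = 3a 77 36 36 36 36; K' ⊕ opad = 50 1d 5c 5c 5c 5c.
m1: inner = H(3a 77 36 36 36 36 22 5b) = c8 3e; tag = H(50 1d 5c 5c 5c 5c c8 3e) = d013
m2: inner = H(3a 77 36 36 36 36 01 91) = a7 74; tag = H(50 1d 5c 5c 5c 5c a7 74) = af49
m3: inner = H(3a 77 36 36 36 36 e3 3e) = 89 21; tag = H(50 1d 5c 5c 5c 5c 89 21) = 91f6 ← matches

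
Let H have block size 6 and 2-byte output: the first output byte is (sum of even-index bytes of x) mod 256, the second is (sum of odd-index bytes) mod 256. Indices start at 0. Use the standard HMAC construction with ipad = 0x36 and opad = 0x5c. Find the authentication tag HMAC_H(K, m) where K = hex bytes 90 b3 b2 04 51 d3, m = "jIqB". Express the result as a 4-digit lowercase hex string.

33fd

Key hex bytes 90 b3 b2 04 51 d3 is exactly B = 6 bytes: K' = 90 b3 b2 04 51 d3.
K' ⊕ ipad = a6 85 84 32 67 e5.  K' ⊕ opad = cc ef ee 58 0d 8f.
Inner input = (K'⊕ipad) ∥ m = a6 85 84 32 67 e5 ∥ 6a 49 71 42.
Inner hash: even-index sum = 620 mod 256 = 108; odd-index sum = 551 mod 256 = 39 → 6c 27.
Outer input = (K'⊕opad) ∥ inner = cc ef ee 58 0d 8f ∥ 6c 27.
Outer hash (tag): even-index sum = 563 mod 256 = 51; odd-index sum = 509 mod 256 = 253 → 33 fd.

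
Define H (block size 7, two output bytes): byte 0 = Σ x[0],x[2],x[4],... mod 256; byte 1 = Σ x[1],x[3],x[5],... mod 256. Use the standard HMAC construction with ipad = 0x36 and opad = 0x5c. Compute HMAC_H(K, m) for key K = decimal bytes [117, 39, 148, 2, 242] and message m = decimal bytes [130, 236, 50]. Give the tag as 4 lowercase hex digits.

Key decimal bytes [117, 39, 148, 2, 242] = 75 27 94 02 f2 is 5 bytes ≤ B = 7; zero-pad to 7 bytes: K' = 75 27 94 02 f2 00 00.
K' ⊕ ipad = 43 11 a2 34 c4 36 36.  K' ⊕ opad = 29 7b c8 5e ae 5c 5c.
Inner input = (K'⊕ipad) ∥ m = 43 11 a2 34 c4 36 36 ∥ 82 ec 32.
Inner hash: even-index sum = 715 mod 256 = 203; odd-index sum = 303 mod 256 = 47 → cb 2f.
Outer input = (K'⊕opad) ∥ inner = 29 7b c8 5e ae 5c 5c ∥ cb 2f.
Outer hash (tag): even-index sum = 554 mod 256 = 42; odd-index sum = 512 mod 256 = 0 → 2a 00.

2a00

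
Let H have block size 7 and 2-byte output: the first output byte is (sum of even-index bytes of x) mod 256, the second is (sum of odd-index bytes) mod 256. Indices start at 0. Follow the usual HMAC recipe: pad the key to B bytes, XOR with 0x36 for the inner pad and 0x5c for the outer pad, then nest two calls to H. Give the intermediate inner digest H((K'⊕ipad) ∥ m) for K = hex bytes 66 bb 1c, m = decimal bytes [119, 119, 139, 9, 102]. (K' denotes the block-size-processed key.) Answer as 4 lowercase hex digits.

Key hex bytes 66 bb 1c is 3 bytes ≤ B = 7; zero-pad to 7 bytes: K' = 66 bb 1c 00 00 00 00.
K' ⊕ ipad = 50 8d 2a 36 36 36 36.
Inner input = 50 8d 2a 36 36 36 36 ∥ 77 77 8b 09 66.
Inner hash: even-index sum = 358 mod 256 = 102; odd-index sum = 609 mod 256 = 97 → 66 61.

6661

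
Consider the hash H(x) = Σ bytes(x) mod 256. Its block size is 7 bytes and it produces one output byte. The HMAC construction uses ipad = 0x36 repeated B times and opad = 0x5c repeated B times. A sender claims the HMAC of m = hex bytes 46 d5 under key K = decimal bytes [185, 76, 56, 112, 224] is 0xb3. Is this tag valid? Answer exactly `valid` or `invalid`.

valid

Key decimal bytes [185, 76, 56, 112, 224] = b9 4c 38 70 e0 is 5 bytes ≤ B = 7; zero-pad to 7 bytes: K' = b9 4c 38 70 e0 00 00.
K' ⊕ ipad = 8f 7a 0e 46 d6 36 36; K' ⊕ opad = e5 10 64 2c bc 5c 5c.
Inner hash: sum = 143+122+14+70+214+54+54+70+213 = 954; mod 256 = 186 → ba.
Outer hash (recomputed tag): sum = 229+16+100+44+188+92+92+186 = 947; mod 256 = 179 → b3.
Recomputed tag = b3; claimed = b3 → match.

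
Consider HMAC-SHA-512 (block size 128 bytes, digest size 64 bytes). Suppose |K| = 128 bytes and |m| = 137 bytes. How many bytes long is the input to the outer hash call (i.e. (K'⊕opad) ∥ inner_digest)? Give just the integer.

192

Key is 128 ≤ 128 bytes, zero-padded: |K'| = 128.
Outer input = (K'⊕opad) ∥ H(inner) → 128 + 64 = 192 bytes.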